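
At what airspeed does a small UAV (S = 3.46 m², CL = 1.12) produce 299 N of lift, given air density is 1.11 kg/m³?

v = 11.8 m/s

L = ½ρv²S·CL ⇒ v = √(2L/(ρ·S·CL))
v = √(2 × 299 / (1.11 × 3.46 × 1.12)) = √139 = 11.8 m/s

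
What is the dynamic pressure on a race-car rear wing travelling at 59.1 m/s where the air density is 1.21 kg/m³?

q = 2110 Pa

q = ½ρv² = ½ × 1.21 × 59.1² = 2110 Pa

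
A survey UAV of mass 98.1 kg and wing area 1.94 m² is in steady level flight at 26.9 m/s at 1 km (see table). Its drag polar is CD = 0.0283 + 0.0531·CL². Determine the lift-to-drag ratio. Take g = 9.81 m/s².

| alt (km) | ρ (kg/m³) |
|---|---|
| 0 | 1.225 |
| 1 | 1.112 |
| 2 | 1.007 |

L/D = 11.3

At 1 km, from the table: ρ = 1.112 kg/m³.
Weight W = mg = 98.1 × 9.81 = 962.36 N; in level flight L = W.
Dynamic pressure q = 0.5 × 1.112 × 26.9² = 402.3 Pa.
CL = 2W/(ρv²S) = 2×962.36/(1.112×26.9²×1.94) = 1.233.
CD = 0.0283 + 0.0531 × 1.233² = 0.109.
L/D = CL/CD = 1.233 / 0.109 = 11.3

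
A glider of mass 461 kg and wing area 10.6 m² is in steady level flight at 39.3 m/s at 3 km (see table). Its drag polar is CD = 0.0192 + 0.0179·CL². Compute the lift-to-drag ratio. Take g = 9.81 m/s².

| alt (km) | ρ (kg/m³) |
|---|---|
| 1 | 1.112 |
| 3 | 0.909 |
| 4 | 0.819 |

At 3 km, from the table: ρ = 0.909 kg/m³.
Level flight ⇒ L = W = m·g = 461 × 9.81 = 4522.4 N.
q = ½ρv² = ½ × 0.909 × 39.3² = 702 Pa.
CL = W/(q·S) = 4522.4 / (702 × 10.6) = 0.6078.
CD = 0.0192 + 0.0179 × 0.6078² = 0.02581.
L/D = CL/CD = 0.6078 / 0.02581 = 23.5

L/D = 23.5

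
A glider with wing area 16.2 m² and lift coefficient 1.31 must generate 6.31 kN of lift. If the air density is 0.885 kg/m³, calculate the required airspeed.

L = ½ρv²S·CL ⇒ v = √(2L/(ρ·S·CL))
v = √(2 × 6310 / (0.885 × 16.2 × 1.31)) = √671.9 = 25.9 m/s

v = 25.9 m/s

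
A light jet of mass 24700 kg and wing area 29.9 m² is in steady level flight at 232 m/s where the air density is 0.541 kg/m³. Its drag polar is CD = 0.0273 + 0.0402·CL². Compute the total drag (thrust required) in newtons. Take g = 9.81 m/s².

D = 17300 N

Level flight ⇒ L = W = m·g = 24700 × 9.81 = 2.4231×10^5 N.
q = ½ρv² = ½ × 0.541 × 232² = 14560 Pa.
Required CL = L/(qS) = 2.4231×10^5/(14560·29.9) = 0.5566.
CD = 0.0273 + 0.0402 × 0.5566² = 0.03975.
D = q·S·CD = 14560 × 29.9 × 0.03975 = 17310 N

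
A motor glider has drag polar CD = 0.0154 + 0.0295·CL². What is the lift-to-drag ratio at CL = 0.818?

L/D = 23.3

CD = 0.0154 + 0.0295 × 0.818² = 0.03514
L/D = CL/CD = 0.818 / 0.03514 = 23.3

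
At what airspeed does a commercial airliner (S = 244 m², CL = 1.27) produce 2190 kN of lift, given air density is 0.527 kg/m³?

v = 164 m/s

L = ½ρv²S·CL ⇒ v = √(2L/(ρ·S·CL))
v = √(2 × 2.19×10^6 / (0.527 × 244 × 1.27)) = √26820 = 164 m/s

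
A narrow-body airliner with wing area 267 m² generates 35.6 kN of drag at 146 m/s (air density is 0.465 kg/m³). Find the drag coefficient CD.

From D = ½ρv²S·CD, rearranging gives CD = 2D/(ρv²S).
CD = 2 × 35600 / (0.465 × 146² × 267) = 0.0269

CD = 0.0269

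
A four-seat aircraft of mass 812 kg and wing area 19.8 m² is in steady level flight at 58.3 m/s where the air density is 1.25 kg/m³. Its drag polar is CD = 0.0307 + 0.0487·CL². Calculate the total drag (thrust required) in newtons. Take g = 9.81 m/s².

D = 1360 N

Level flight ⇒ L = W = m·g = 812 × 9.81 = 7965.7 N.
q = ½ρv² = ½ × 1.25 × 58.3² = 2124 Pa.
CL = 2W/(ρv²S) = 2×7965.7/(1.25×58.3²×19.8) = 0.1894.
CD = 0.0307 + 0.0487 × 0.1894² = 0.03245.
D = q·S·CD = 2124 × 19.8 × 0.03245 = 1365 N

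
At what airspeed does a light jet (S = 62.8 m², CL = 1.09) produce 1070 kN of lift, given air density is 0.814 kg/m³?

L = ½ρv²S·CL ⇒ v = √(2L/(ρ·S·CL))
v = √(2 × 1.07×10^6 / (0.814 × 62.8 × 1.09)) = √38410 = 196 m/s

v = 196 m/s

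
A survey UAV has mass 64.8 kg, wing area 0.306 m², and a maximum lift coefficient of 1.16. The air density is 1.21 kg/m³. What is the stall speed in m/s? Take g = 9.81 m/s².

V_stall = 54.4 m/s

Weight W = mg = 64.8 × 9.81 = 635.7 N.
V_stall = √(2W/(ρ·S·CL,max)) = √(2 × 635.7 / (1.21 × 0.306 × 1.16))
V_stall = √2960 = 54.4 m/s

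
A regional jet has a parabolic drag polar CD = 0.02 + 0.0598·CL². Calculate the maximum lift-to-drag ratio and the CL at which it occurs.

(L/D)max = 14.5, at CL = 0.578

For CD = CD0 + K·CL², (L/D)max occurs at CL* = √(CD0/K) and equals 1/(2√(K·CD0)).
(L/D)max = 1/(2√(0.0598 × 0.02)) = 1/(2 × 0.03458) = 14.5
CL* = √(0.02/0.0598) = 0.578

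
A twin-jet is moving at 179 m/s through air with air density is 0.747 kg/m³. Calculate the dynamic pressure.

q = ½ρv² = ½ × 0.747 × 179² = 12000 Pa

q = 12000 Pa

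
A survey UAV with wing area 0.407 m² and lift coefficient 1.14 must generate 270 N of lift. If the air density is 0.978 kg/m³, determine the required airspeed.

L = ½ρv²S·CL ⇒ v = √(2L/(ρ·S·CL))
v = √(2 × 270 / (0.978 × 0.407 × 1.14)) = √1190 = 34.5 m/s

v = 34.5 m/s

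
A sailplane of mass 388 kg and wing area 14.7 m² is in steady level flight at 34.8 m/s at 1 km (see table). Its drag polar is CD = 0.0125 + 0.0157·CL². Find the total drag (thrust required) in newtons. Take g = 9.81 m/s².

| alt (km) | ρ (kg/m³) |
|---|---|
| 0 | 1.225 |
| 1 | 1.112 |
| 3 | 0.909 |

D = 147 N

At 1 km, from the table: ρ = 1.112 kg/m³.
In steady level flight, lift balances weight: W = mg = 388 × 9.81 = 3806.3 N.
Dynamic pressure q = 0.5 × 1.112 × 34.8² = 673.3 Pa.
CL = W/(q·S) = 3806.3 / (673.3 × 14.7) = 0.3845.
CD = 0.0125 + 0.0157 × 0.3845² = 0.01482.
D = q·S·CD = 673.3 × 14.7 × 0.01482 = 146.7 N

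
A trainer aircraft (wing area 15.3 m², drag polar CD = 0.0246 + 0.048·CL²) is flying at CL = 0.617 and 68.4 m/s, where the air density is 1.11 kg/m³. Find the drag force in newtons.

CD = 0.0246 + 0.048 × 0.617² = 0.04287
D = ½ρv²S·CD = ½ × 1.11 × 68.4² × 15.3 × 0.04287 = 1700 N

D = 1700 N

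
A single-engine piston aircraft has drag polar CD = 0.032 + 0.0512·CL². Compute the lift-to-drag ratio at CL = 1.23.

L/D = 11.2

CD = 0.032 + 0.0512 × 1.23² = 0.1095
L/D = CL/CD = 1.23 / 0.1095 = 11.2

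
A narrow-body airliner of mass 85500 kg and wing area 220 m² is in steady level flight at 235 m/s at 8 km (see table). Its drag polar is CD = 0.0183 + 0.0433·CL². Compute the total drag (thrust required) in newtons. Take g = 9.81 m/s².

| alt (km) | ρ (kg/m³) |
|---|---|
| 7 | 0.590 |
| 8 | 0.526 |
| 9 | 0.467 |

At 8 km, from the table: ρ = 0.526 kg/m³.
In steady level flight, lift balances weight: W = mg = 85500 × 9.81 = 8.3876×10^5 N.
Dynamic pressure q = 0.5 × 0.526 × 235² = 14520 Pa.
CL = 2W/(ρv²S) = 2×8.3876×10^5/(0.526×235²×220) = 0.2625.
CD = 0.0183 + 0.0433 × 0.2625² = 0.02128.
D = q·S·CD = 14520 × 220 × 0.02128 = 68010 N

D = 68000 N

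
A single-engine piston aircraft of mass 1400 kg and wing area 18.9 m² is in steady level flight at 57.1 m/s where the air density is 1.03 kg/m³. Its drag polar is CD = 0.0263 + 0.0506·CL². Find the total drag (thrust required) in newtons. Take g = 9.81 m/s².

In steady level flight, lift balances weight: W = mg = 1400 × 9.81 = 13734 N.
q = ½ρv² = ½ × 1.03 × 57.1² = 1679 Pa.
CL = W/(q·S) = 13734 / (1679 × 18.9) = 0.4328.
CD = 0.0263 + 0.0506 × 0.4328² = 0.03578.
D = q·S·CD = 1679 × 18.9 × 0.03578 = 1135 N

D = 1140 N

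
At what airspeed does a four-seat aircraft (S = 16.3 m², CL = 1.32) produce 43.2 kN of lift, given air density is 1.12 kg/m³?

v = 59.9 m/s

L = ½ρv²S·CL ⇒ v = √(2L/(ρ·S·CL))
v = √(2 × 43200 / (1.12 × 16.3 × 1.32)) = √3585 = 59.9 m/s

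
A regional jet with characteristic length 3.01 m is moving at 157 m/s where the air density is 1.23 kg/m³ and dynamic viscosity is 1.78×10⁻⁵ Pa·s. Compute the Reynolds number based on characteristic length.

Re = ρ·v·c/μ = 1.23 × 157 × 3.01 / (1.78×10⁻⁵) = 3.27×10^7

Re = 3.27×10^7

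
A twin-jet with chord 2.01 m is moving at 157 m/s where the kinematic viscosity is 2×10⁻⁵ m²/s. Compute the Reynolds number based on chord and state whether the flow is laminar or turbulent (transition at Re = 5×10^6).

Re = v·c/ν = 157 × 2.01 / (2×10⁻⁵) = 1.58×10^7
Since 1.58×10^7 > 5×10^6, the flow is turbulent.

Re = 1.58×10^7 (turbulent)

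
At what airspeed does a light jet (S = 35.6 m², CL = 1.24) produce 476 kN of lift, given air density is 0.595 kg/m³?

v = 190 m/s

L = ½ρv²S·CL ⇒ v = √(2L/(ρ·S·CL))
v = √(2 × 4.76×10^5 / (0.595 × 35.6 × 1.24)) = √36250 = 190 m/s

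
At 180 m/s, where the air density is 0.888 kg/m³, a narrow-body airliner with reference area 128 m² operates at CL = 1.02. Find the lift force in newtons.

L = 1.88×10^6 N

Dynamic pressure q = ½ρv² = ½ × 0.888 × 180² = 14390 Pa.
L = q·S·CL = 14390 × 128 × 1.02 = 1.88×10^6 N ≈ 1880 kN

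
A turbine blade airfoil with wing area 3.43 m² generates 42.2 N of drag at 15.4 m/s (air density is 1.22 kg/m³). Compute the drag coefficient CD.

CD = 0.085

From D = ½ρv²S·CD, rearranging gives CD = 2D/(ρv²S).
CD = 2 × 42.2 / (1.22 × 15.4² × 3.43) = 0.085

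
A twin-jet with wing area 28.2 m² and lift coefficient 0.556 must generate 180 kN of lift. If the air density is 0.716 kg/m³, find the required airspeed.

v = 179 m/s

L = ½ρv²S·CL ⇒ v = √(2L/(ρ·S·CL))
v = √(2 × 1.8×10^5 / (0.716 × 28.2 × 0.556)) = √32070 = 179 m/s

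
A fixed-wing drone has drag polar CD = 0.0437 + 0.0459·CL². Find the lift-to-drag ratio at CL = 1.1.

L/D = 11.1

CD = 0.0437 + 0.0459 × 1.1² = 0.09924
L/D = CL/CD = 1.1 / 0.09924 = 11.1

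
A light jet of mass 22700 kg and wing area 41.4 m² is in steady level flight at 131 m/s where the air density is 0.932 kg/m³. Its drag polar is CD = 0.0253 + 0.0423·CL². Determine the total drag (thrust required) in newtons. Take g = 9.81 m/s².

Level flight ⇒ L = W = m·g = 22700 × 9.81 = 2.2269×10^5 N.
Dynamic pressure q = 0.5 × 0.932 × 131² = 7997 Pa.
CL = W/(q·S) = 2.2269×10^5 / (7997 × 41.4) = 0.6726.
CD = 0.0253 + 0.0423 × 0.6726² = 0.04444.
D = q·S·CD = 7997 × 41.4 × 0.04444 = 14710 N

D = 14700 N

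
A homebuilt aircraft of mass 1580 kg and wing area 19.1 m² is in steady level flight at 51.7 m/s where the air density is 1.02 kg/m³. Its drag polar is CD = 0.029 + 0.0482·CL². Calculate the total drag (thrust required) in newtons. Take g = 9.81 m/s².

Weight W = mg = 1580 × 9.81 = 15500 N; in level flight L = W.
Dynamic pressure q = 0.5 × 1.02 × 51.7² = 1363 Pa.
Required CL = L/(qS) = 15500/(1363·19.1) = 0.5953.
CD = 0.029 + 0.0482 × 0.5953² = 0.04608.
D = q·S·CD = 1363 × 19.1 × 0.04608 = 1200 N

D = 1200 N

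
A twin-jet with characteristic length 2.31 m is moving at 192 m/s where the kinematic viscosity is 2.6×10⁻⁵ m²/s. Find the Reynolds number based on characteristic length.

Re = 1.71×10^7

Re = v·c/ν = 192 × 2.31 / (2.6×10⁻⁵) = 1.71×10^7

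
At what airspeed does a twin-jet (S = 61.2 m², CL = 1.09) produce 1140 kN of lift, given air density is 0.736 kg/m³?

L = ½ρv²S·CL ⇒ v = √(2L/(ρ·S·CL))
v = √(2 × 1.14×10^6 / (0.736 × 61.2 × 1.09)) = √46440 = 215 m/s

v = 215 m/s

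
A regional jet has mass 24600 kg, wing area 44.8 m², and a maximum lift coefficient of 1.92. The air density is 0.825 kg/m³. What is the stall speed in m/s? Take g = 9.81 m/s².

V_stall = 82.5 m/s

Stall occurs when L = W at CL,max. W = mg = 24600 × 9.81 = 2.413×10^5 N.
From L = ½ρV²S·CL,max = W: V_stall = √(2W/(ρSCL,max)) = √(2·2.413×10^5/(0.825·44.8·1.92))
V_stall = √6801 = 82.5 m/s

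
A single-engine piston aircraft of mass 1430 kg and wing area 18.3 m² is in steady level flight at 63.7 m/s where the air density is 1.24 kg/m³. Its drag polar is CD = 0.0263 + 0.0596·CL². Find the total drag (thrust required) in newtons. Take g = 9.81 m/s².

Level flight ⇒ L = W = m·g = 1430 × 9.81 = 14028 N.
q = ½ρv² = ½ × 1.24 × 63.7² = 2516 Pa.
CL = 2W/(ρv²S) = 2×14028/(1.24×63.7²×18.3) = 0.3047.
CD = 0.0263 + 0.0596 × 0.3047² = 0.03183.
D = q·S·CD = 2516 × 18.3 × 0.03183 = 1466 N

D = 1470 N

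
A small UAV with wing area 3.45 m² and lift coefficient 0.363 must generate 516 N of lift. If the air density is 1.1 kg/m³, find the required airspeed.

L = ½ρv²S·CL ⇒ v = √(2L/(ρ·S·CL))
v = √(2 × 516 / (1.1 × 3.45 × 0.363)) = √749.1 = 27.4 m/s

v = 27.4 m/s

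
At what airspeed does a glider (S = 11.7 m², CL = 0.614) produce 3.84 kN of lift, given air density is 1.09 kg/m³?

L = ½ρv²S·CL ⇒ v = √(2L/(ρ·S·CL))
v = √(2 × 3840 / (1.09 × 11.7 × 0.614)) = √980.8 = 31.3 m/s

v = 31.3 m/s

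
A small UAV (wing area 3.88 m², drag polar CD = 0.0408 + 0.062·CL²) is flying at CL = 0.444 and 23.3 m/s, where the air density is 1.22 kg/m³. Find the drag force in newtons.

CD = 0.0408 + 0.062 × 0.444² = 0.05302
D = ½ρv²S·CD = ½ × 1.22 × 23.3² × 3.88 × 0.05302 = 68.1 N

D = 68.1 N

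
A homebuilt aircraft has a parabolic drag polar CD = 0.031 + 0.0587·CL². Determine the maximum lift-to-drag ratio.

For CD = CD0 + K·CL², (L/D)max occurs at CL* = √(CD0/K) and equals 1/(2√(K·CD0)).
(L/D)max = 1/(2√(0.0587 × 0.031)) = 1/(2 × 0.04266) = 11.7

(L/D)max = 11.7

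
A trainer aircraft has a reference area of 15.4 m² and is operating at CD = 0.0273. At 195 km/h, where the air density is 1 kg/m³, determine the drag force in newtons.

Convert speed: v = 195 km/h ÷ 3.6 = 54.17 m/s.
Dynamic pressure q = ½ρv² = ½ × 1 × 54.17² = 1467 Pa.
D = q·S·CD = 1467 × 15.4 × 0.0273 = 617 N

D = 617 N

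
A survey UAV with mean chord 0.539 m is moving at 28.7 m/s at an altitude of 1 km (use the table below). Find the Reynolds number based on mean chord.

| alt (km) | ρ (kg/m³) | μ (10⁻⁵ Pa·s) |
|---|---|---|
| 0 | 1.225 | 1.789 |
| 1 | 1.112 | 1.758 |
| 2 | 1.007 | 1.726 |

Re = 9.78×10^5

At 1 km, from the table: ρ = 1.112 kg/m³, μ = 1.758×10⁻⁵ Pa·s.
Re = ρ·v·c/μ = 1.112 × 28.7 × 0.539 / (1.758×10⁻⁵) = 9.78×10^5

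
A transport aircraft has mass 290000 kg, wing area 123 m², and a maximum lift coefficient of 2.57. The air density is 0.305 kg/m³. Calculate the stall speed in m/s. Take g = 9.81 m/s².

V_stall = 243 m/s

Weight W = mg = 290000 × 9.81 = 2.845×10^6 N.
V_stall = √(2W/(ρ·S·CL,max)) = √(2 × 2.845×10^6 / (0.305 × 123 × 2.57))
V_stall = √59010 = 243 m/s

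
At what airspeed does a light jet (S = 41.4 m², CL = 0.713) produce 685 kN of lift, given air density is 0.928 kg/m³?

L = ½ρv²S·CL ⇒ v = √(2L/(ρ·S·CL))
v = √(2 × 6.85×10^5 / (0.928 × 41.4 × 0.713)) = √50010 = 224 m/s

v = 224 m/s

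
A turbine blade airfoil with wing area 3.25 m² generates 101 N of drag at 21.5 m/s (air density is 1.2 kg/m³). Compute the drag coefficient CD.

CD = 0.112

From D = ½ρv²S·CD, rearranging gives CD = 2D/(ρv²S).
CD = 2 × 101 / (1.2 × 21.5² × 3.25) = 0.112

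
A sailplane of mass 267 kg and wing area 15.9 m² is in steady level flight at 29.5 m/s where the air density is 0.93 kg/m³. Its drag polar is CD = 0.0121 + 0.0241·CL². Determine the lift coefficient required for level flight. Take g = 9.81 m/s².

CL = 0.407

In steady level flight, lift balances weight: W = mg = 267 × 9.81 = 2619.3 N.
Dynamic pressure q = 0.5 × 0.93 × 29.5² = 404.7 Pa.
Required CL = L/(qS) = 2619.3/(404.7·15.9) = 0.4071.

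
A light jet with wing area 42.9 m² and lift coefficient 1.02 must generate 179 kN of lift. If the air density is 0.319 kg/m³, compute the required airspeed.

L = ½ρv²S·CL ⇒ v = √(2L/(ρ·S·CL))
v = √(2 × 1.79×10^5 / (0.319 × 42.9 × 1.02)) = √25650 = 160 m/s

v = 160 m/s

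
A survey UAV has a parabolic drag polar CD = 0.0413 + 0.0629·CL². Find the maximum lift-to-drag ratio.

For CD = CD0 + K·CL², (L/D)max occurs at CL* = √(CD0/K) and equals 1/(2√(K·CD0)).
(L/D)max = 1/(2√(0.0629 × 0.0413)) = 1/(2 × 0.05097) = 9.81

(L/D)max = 9.81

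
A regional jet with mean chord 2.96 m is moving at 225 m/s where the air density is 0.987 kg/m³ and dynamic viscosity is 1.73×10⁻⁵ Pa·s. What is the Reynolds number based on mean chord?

Re = ρ·v·c/μ = 0.987 × 225 × 2.96 / (1.73×10⁻⁵) = 3.8×10^7

Re = 3.8×10^7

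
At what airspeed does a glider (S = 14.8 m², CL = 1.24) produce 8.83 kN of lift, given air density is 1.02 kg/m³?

v = 30.7 m/s

L = ½ρv²S·CL ⇒ v = √(2L/(ρ·S·CL))
v = √(2 × 8830 / (1.02 × 14.8 × 1.24)) = √943.4 = 30.7 m/s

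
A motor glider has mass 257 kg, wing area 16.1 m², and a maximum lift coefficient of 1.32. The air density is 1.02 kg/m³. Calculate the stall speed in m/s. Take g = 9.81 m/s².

Stall occurs when L = W at CL,max. W = mg = 257 × 9.81 = 2521 N.
From L = ½ρV²S·CL,max = W: V_stall = √(2W/(ρSCL,max)) = √(2·2521/(1.02·16.1·1.32))
V_stall = √232.6 = 15.3 m/s

V_stall = 15.3 m/s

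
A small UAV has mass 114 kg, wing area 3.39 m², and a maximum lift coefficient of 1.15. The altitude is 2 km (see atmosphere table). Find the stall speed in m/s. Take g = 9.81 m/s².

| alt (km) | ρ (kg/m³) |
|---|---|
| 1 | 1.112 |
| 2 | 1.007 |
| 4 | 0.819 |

V_stall = 23.9 m/s

At 2 km, from the table: ρ = 1.007 kg/m³.
Stall occurs when L = W at CL,max. W = mg = 114 × 9.81 = 1118 N.
V_stall = √(2W/(ρ·S·CL,max)) = √(2 × 1118 / (1.007 × 3.39 × 1.15))
V_stall = √569.7 = 23.9 m/s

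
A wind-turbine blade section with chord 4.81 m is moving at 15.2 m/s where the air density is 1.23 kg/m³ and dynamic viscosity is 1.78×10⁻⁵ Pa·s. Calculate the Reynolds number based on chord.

Re = 5.05×10^6

Re = ρ·v·c/μ = 1.23 × 15.2 × 4.81 / (1.78×10⁻⁵) = 5.05×10^6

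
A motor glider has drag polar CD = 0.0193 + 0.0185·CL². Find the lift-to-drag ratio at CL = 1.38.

CD = 0.0193 + 0.0185 × 1.38² = 0.05453
L/D = CL/CD = 1.38 / 0.05453 = 25.3

L/D = 25.3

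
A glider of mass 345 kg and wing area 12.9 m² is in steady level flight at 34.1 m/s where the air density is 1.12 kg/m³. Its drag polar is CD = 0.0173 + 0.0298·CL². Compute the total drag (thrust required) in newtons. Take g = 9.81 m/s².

D = 186 N

Level flight ⇒ L = W = m·g = 345 × 9.81 = 3384.5 N.
Dynamic pressure q = 0.5 × 1.12 × 34.1² = 651.2 Pa.
CL = 2W/(ρv²S) = 2×3384.5/(1.12×34.1²×12.9) = 0.4029.
CD = 0.0173 + 0.0298 × 0.4029² = 0.02214.
D = q·S·CD = 651.2 × 12.9 × 0.02214 = 186 N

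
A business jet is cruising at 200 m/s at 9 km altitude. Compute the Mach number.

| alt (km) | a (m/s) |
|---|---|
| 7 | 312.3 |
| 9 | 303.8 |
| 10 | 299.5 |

M = 0.658

At 9 km, from the table: a = 303.8 m/s.
M = v/a = 200 / 303.8 = 0.658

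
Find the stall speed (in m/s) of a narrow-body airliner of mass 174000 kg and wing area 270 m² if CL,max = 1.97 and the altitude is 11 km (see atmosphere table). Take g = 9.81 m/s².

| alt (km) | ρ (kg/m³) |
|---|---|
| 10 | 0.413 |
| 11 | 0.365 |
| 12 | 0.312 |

At 11 km, from the table: ρ = 0.365 kg/m³.
Weight W = mg = 174000 × 9.81 = 1.707×10^6 N.
V_stall = √(2W/(ρ·S·CL,max)) = √(2 × 1.707×10^6 / (0.365 × 270 × 1.97))
V_stall = √17580 = 133 m/s

V_stall = 133 m/s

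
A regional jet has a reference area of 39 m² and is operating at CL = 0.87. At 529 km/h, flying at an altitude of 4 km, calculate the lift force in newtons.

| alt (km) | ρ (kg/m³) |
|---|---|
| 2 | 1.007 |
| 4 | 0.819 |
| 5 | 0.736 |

L = 3×10^5 N

At 4 km, from the table: ρ = 0.819 kg/m³.
Convert speed: v = 529 km/h ÷ 3.6 = 146.9 m/s.
Dynamic pressure q = ½ρv² = ½ × 0.819 × 146.9² = 8842 Pa.
L = q·S·CL = 8842 × 39 × 0.87 = 3×10^5 N ≈ 300 kN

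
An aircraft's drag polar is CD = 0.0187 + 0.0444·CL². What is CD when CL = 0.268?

CD = 0.0219

CD = 0.0187 + 0.0444 × 0.268² = 0.0187 + 0.003189 = 0.0219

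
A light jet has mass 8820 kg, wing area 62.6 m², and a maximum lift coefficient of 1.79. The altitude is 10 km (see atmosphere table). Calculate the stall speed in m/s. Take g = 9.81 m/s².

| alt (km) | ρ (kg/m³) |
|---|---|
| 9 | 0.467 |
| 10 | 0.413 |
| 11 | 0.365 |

At 10 km, from the table: ρ = 0.413 kg/m³.
At stall, lift equals weight: L = W = m·g = 8820 × 9.81 = 86520 N.
From L = ½ρV²S·CL,max = W: V_stall = √(2W/(ρSCL,max)) = √(2·86520/(0.413·62.6·1.79))
V_stall = √3739 = 61.1 m/s

V_stall = 61.1 m/s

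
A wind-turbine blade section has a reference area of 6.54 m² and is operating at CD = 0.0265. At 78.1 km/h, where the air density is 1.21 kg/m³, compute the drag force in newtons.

D = 49.3 N

Convert speed: v = 78.1 km/h ÷ 3.6 = 21.69 m/s.
D = ½ρv²S·CD = ½ × 1.21 × 21.69² × 6.54 × 0.0265 = 49.3 N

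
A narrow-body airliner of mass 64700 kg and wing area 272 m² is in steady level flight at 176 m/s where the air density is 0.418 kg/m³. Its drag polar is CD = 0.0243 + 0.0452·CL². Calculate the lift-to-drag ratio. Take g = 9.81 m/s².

Level flight ⇒ L = W = m·g = 64700 × 9.81 = 6.3471×10^5 N.
Dynamic pressure q = 0.5 × 0.418 × 176² = 6474 Pa.
CL = 2W/(ρv²S) = 2×6.3471×10^5/(0.418×176²×272) = 0.3604.
CD = 0.0243 + 0.0452 × 0.3604² = 0.03017.
L/D = CL/CD = 0.3604 / 0.03017 = 11.9

L/D = 11.9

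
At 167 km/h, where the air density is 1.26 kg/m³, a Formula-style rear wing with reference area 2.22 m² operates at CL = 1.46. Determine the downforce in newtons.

Convert speed: v = 167 km/h ÷ 3.6 = 46.39 m/s.
Dynamic pressure q = ½ρv² = ½ × 1.26 × 46.39² = 1356 Pa.
L = q·S·CL = 1356 × 2.22 × 1.46 = 4390 N

L = 4390 N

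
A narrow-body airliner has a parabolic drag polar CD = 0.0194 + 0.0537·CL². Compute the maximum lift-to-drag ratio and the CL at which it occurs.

(L/D)max = 15.5, at CL = 0.601

For CD = CD0 + K·CL², (L/D)max occurs at CL* = √(CD0/K) and equals 1/(2√(K·CD0)).
(L/D)max = 1/(2√(0.0537 × 0.0194)) = 1/(2 × 0.03228) = 15.5
CL* = √(0.0194/0.0537) = 0.601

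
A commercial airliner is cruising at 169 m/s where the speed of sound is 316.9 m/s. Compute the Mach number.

M = 0.533

M = v/a = 169 / 316.9 = 0.533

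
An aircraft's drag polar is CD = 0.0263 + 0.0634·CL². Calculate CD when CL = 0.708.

CD = 0.0263 + 0.0634 × 0.708² = 0.0263 + 0.03178 = 0.0581

CD = 0.0581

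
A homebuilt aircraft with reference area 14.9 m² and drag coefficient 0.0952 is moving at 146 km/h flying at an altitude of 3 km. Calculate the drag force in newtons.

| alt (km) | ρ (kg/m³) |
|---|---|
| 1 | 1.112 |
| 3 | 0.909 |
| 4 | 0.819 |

D = 1060 N

At 3 km, from the table: ρ = 0.909 kg/m³.
Convert speed: v = 146 km/h ÷ 3.6 = 40.56 m/s.
Dynamic pressure q = ½ρv² = ½ × 0.909 × 40.56² = 747.5 Pa.
D = q·S·CD = 747.5 × 14.9 × 0.0952 = 1060 N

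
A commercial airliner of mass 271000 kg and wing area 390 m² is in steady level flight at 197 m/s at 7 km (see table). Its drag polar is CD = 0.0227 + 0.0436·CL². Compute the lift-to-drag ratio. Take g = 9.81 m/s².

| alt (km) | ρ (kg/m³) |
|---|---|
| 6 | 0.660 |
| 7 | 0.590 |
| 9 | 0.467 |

At 7 km, from the table: ρ = 0.590 kg/m³.
In steady level flight, lift balances weight: W = mg = 271000 × 9.81 = 2.6585×10^6 N.
q = ½ρv² = ½ × 0.59 × 197² = 11450 Pa.
CL = W/(q·S) = 2.6585×10^6 / (11450 × 390) = 0.5954.
CD = 0.0227 + 0.0436 × 0.5954² = 0.03816.
L/D = CL/CD = 0.5954 / 0.03816 = 15.6

L/D = 15.6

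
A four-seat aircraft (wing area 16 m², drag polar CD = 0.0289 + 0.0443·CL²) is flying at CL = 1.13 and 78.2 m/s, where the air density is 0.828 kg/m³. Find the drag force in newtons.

D = 3460 N

CD = 0.0289 + 0.0443 × 1.13² = 0.08547
D = ½ρv²S·CD = ½ × 0.828 × 78.2² × 16 × 0.08547 = 3460 N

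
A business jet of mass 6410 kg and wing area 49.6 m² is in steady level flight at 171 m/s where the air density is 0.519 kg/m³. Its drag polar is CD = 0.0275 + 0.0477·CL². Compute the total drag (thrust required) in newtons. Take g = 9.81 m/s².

D = 10900 N

In steady level flight, lift balances weight: W = mg = 6410 × 9.81 = 62882 N.
q = ½ρv² = ½ × 0.519 × 171² = 7588 Pa.
CL = 2W/(ρv²S) = 2×62882/(0.519×171²×49.6) = 0.1671.
CD = 0.0275 + 0.0477 × 0.1671² = 0.02883.
D = q·S·CD = 7588 × 49.6 × 0.02883 = 10850 N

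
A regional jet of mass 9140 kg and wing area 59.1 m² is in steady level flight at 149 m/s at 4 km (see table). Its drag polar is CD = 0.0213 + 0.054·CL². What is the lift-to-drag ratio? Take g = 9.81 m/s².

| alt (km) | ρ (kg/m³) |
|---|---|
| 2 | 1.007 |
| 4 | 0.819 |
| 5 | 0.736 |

L/D = 7.32

At 4 km, from the table: ρ = 0.819 kg/m³.
In steady level flight, lift balances weight: W = mg = 9140 × 9.81 = 89663 N.
q = ½ρv² = ½ × 0.819 × 149² = 9091 Pa.
CL = 2W/(ρv²S) = 2×89663/(0.819×149²×59.1) = 0.1669.
CD = 0.0213 + 0.054 × 0.1669² = 0.0228.
L/D = CL/CD = 0.1669 / 0.0228 = 7.32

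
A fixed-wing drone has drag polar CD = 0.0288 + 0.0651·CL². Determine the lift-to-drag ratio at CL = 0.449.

CD = 0.0288 + 0.0651 × 0.449² = 0.04192
L/D = CL/CD = 0.449 / 0.04192 = 10.7

L/D = 10.7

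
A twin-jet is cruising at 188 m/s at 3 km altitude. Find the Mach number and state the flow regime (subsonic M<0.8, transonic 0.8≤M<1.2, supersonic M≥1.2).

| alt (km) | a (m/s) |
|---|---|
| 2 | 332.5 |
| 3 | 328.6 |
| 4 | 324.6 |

M = 0.572 (subsonic)

At 3 km, from the table: a = 328.6 m/s.
M = v/a = 188 / 328.6 = 0.572
M = 0.572 → subsonic.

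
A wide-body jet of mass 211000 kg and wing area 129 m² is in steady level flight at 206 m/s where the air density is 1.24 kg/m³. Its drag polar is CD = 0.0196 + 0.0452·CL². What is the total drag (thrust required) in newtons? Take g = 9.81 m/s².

Weight W = mg = 211000 × 9.81 = 2.0699×10^6 N; in level flight L = W.
q = ½ρv² = ½ × 1.24 × 206² = 26310 Pa.
CL = 2W/(ρv²S) = 2×2.0699×10^6/(1.24×206²×129) = 0.6099.
CD = 0.0196 + 0.0452 × 0.6099² = 0.03641.
D = q·S·CD = 26310 × 129 × 0.03641 = 1.236×10^5 N

D = 1.24×10^5 N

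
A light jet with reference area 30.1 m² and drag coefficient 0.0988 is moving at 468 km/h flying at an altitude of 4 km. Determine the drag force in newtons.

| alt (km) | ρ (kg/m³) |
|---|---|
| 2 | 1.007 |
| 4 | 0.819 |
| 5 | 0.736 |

D = 20600 N

At 4 km, from the table: ρ = 0.819 kg/m³.
Convert speed: v = 468 km/h ÷ 3.6 = 130 m/s.
D = ½ρv²S·CD = ½ × 0.819 × 130² × 30.1 × 0.0988 = 20600 N ≈ 20.6 kN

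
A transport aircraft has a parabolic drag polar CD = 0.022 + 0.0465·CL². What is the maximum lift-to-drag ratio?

(L/D)max = 15.6

For CD = CD0 + K·CL², (L/D)max occurs at CL* = √(CD0/K) and equals 1/(2√(K·CD0)).
(L/D)max = 1/(2√(0.0465 × 0.022)) = 1/(2 × 0.03198) = 15.6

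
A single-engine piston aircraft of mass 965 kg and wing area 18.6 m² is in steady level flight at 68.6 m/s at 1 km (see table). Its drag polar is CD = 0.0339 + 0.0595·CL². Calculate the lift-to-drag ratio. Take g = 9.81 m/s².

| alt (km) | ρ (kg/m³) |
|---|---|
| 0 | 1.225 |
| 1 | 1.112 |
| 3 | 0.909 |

L/D = 5.38

At 1 km, from the table: ρ = 1.112 kg/m³.
In steady level flight, lift balances weight: W = mg = 965 × 9.81 = 9466.6 N.
Dynamic pressure q = 0.5 × 1.112 × 68.6² = 2617 Pa.
Required CL = L/(qS) = 9466.6/(2617·18.6) = 0.1945.
CD = 0.0339 + 0.0595 × 0.1945² = 0.03615.
L/D = CL/CD = 0.1945 / 0.03615 = 5.38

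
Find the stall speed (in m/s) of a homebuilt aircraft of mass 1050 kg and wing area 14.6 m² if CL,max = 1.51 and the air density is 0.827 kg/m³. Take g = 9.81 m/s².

V_stall = 33.6 m/s

Weight W = mg = 1050 × 9.81 = 10300 N.
V_stall = √(2W/(ρ·S·CL,max)) = √(2 × 10300 / (0.827 × 14.6 × 1.51))
V_stall = √1130 = 33.6 m/s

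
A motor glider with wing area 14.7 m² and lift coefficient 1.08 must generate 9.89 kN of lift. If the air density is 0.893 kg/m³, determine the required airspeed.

L = ½ρv²S·CL ⇒ v = √(2L/(ρ·S·CL))
v = √(2 × 9890 / (0.893 × 14.7 × 1.08)) = √1395 = 37.4 m/s

v = 37.4 m/s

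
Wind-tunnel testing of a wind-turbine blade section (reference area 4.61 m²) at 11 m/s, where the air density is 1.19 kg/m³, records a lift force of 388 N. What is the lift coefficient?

CL = 1.17

From L = ½ρv²S·CL, rearranging gives CL = 2L/(ρv²S).
CL = 2 × 388 / (1.19 × 11² × 4.61) = 1.17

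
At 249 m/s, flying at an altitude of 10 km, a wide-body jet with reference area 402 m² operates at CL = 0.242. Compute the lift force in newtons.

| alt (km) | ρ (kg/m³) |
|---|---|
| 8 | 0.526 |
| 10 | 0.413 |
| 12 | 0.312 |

L = 1.25×10^6 N

At 10 km, from the table: ρ = 0.413 kg/m³.
L = ½ρv²S·CL = ½ × 0.413 × 249² × 402 × 0.242 = 1.25×10^6 N ≈ 1250 kN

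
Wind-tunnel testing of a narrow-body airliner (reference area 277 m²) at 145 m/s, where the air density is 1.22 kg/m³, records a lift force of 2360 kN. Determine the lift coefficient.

CL = 0.664

From L = ½ρv²S·CL, rearranging gives CL = 2L/(ρv²S).
CL = 2 × 2.36×10^6 / (1.22 × 145² × 277) = 0.664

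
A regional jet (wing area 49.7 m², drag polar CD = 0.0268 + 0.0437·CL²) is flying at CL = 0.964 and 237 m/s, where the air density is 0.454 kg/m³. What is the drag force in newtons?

D = 42700 N

CD = 0.0268 + 0.0437 × 0.964² = 0.06741
D = ½ρv²S·CD = ½ × 0.454 × 237² × 49.7 × 0.06741 = 42700 N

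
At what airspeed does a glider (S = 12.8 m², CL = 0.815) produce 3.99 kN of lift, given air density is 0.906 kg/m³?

L = ½ρv²S·CL ⇒ v = √(2L/(ρ·S·CL))
v = √(2 × 3990 / (0.906 × 12.8 × 0.815)) = √844.3 = 29.1 m/s

v = 29.1 m/s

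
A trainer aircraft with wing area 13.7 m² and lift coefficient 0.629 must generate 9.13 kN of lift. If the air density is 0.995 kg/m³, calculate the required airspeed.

v = 46.1 m/s

L = ½ρv²S·CL ⇒ v = √(2L/(ρ·S·CL))
v = √(2 × 9130 / (0.995 × 13.7 × 0.629)) = √2130 = 46.1 m/s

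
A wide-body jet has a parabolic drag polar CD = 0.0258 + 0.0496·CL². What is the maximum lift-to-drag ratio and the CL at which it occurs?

For CD = CD0 + K·CL², (L/D)max occurs at CL* = √(CD0/K) and equals 1/(2√(K·CD0)).
(L/D)max = 1/(2√(0.0496 × 0.0258)) = 1/(2 × 0.03577) = 14
CL* = √(0.0258/0.0496) = 0.721

(L/D)max = 14, at CL = 0.721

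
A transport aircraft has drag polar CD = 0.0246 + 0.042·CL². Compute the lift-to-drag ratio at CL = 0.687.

L/D = 15.5

CD = 0.0246 + 0.042 × 0.687² = 0.04442
L/D = CL/CD = 0.687 / 0.04442 = 15.5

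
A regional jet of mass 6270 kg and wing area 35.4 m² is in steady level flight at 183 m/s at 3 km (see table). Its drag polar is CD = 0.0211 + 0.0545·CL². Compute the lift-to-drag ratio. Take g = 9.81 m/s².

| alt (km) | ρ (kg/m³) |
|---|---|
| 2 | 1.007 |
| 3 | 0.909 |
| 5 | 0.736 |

L/D = 5.23

At 3 km, from the table: ρ = 0.909 kg/m³.
In steady level flight, lift balances weight: W = mg = 6270 × 9.81 = 61509 N.
Dynamic pressure q = 0.5 × 0.909 × 183² = 15220 Pa.
CL = 2W/(ρv²S) = 2×61509/(0.909×183²×35.4) = 0.1142.
CD = 0.0211 + 0.0545 × 0.1142² = 0.02181.
L/D = CL/CD = 0.1142 / 0.02181 = 5.23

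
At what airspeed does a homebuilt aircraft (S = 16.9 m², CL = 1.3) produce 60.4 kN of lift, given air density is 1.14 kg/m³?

v = 69.4 m/s

L = ½ρv²S·CL ⇒ v = √(2L/(ρ·S·CL))
v = √(2 × 60400 / (1.14 × 16.9 × 1.3)) = √4823 = 69.4 m/s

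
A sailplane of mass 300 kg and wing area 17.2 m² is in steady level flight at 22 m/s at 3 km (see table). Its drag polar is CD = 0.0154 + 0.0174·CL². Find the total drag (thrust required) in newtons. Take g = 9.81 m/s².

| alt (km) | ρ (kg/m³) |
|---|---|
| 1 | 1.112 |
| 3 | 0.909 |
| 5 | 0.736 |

At 3 km, from the table: ρ = 0.909 kg/m³.
Weight W = mg = 300 × 9.81 = 2943 N; in level flight L = W.
q = ½ρv² = ½ × 0.909 × 22² = 220 Pa.
CL = W/(q·S) = 2943 / (220 × 17.2) = 0.7778.
CD = 0.0154 + 0.0174 × 0.7778² = 0.02593.
D = q·S·CD = 220 × 17.2 × 0.02593 = 98.1 N

D = 98.1 N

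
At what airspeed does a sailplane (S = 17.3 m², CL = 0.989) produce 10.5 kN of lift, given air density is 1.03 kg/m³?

L = ½ρv²S·CL ⇒ v = √(2L/(ρ·S·CL))
v = √(2 × 10500 / (1.03 × 17.3 × 0.989)) = √1192 = 34.5 m/s

v = 34.5 m/s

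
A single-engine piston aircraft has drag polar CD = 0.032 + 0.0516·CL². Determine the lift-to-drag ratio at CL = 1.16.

L/D = 11.4

CD = 0.032 + 0.0516 × 1.16² = 0.1014
L/D = CL/CD = 1.16 / 0.1014 = 11.4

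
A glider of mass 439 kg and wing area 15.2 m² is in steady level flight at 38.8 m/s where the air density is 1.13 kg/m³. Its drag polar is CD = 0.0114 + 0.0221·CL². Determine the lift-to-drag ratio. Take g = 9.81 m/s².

In steady level flight, lift balances weight: W = mg = 439 × 9.81 = 4306.6 N.
Dynamic pressure q = 0.5 × 1.13 × 38.8² = 850.6 Pa.
CL = W/(q·S) = 4306.6 / (850.6 × 15.2) = 0.3331.
CD = 0.0114 + 0.0221 × 0.3331² = 0.01385.
L/D = CL/CD = 0.3331 / 0.01385 = 24

L/D = 24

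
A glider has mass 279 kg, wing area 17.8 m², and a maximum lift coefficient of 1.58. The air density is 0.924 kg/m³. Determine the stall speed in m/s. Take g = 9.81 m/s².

V_stall = 14.5 m/s

Stall occurs when L = W at CL,max. W = mg = 279 × 9.81 = 2737 N.
From L = ½ρV²S·CL,max = W: V_stall = √(2W/(ρSCL,max)) = √(2·2737/(0.924·17.8·1.58))
V_stall = √210.6 = 14.5 m/s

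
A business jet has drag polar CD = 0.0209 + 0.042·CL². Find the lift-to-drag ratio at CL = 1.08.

CD = 0.0209 + 0.042 × 1.08² = 0.06989
L/D = CL/CD = 1.08 / 0.06989 = 15.5

L/D = 15.5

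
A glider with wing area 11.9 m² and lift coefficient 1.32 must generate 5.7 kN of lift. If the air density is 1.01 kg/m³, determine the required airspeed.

L = ½ρv²S·CL ⇒ v = √(2L/(ρ·S·CL))
v = √(2 × 5700 / (1.01 × 11.9 × 1.32)) = √718.6 = 26.8 m/s

v = 26.8 m/s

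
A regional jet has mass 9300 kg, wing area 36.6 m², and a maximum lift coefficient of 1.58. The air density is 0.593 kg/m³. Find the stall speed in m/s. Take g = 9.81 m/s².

At stall, lift equals weight: L = W = m·g = 9300 × 9.81 = 91230 N.
V_stall = √(2W/(ρ·S·CL,max)) = √(2 × 91230 / (0.593 × 36.6 × 1.58))
V_stall = √5321 = 72.9 m/s

V_stall = 72.9 m/s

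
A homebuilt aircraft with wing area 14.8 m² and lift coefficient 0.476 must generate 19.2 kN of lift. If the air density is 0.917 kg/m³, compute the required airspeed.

v = 77.1 m/s

L = ½ρv²S·CL ⇒ v = √(2L/(ρ·S·CL))
v = √(2 × 19200 / (0.917 × 14.8 × 0.476)) = √5944 = 77.1 m/s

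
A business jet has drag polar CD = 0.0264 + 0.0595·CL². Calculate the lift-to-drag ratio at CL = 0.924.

L/D = 12

CD = 0.0264 + 0.0595 × 0.924² = 0.0772
L/D = CL/CD = 0.924 / 0.0772 = 12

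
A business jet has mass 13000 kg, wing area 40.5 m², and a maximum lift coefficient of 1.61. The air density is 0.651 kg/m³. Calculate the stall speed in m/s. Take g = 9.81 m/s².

At stall, lift equals weight: L = W = m·g = 13000 × 9.81 = 1.275×10^5 N.
V_stall = √(2W/(ρ·S·CL,max)) = √(2 × 1.275×10^5 / (0.651 × 40.5 × 1.61))
V_stall = √6009 = 77.5 m/s

V_stall = 77.5 m/s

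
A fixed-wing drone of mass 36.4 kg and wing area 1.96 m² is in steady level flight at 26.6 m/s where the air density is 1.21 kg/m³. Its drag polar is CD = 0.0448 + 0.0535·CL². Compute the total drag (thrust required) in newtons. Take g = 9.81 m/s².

D = 45.7 N

Weight W = mg = 36.4 × 9.81 = 357.08 N; in level flight L = W.
q = ½ρv² = ½ × 1.21 × 26.6² = 428.1 Pa.
CL = W/(q·S) = 357.08 / (428.1 × 1.96) = 0.4256.
CD = 0.0448 + 0.0535 × 0.4256² = 0.05449.
D = q·S·CD = 428.1 × 1.96 × 0.05449 = 45.72 N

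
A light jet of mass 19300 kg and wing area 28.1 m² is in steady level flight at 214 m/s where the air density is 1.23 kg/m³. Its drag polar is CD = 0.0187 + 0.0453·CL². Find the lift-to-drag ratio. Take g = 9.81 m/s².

Level flight ⇒ L = W = m·g = 19300 × 9.81 = 1.8933×10^5 N.
q = ½ρv² = ½ × 1.23 × 214² = 28160 Pa.
CL = W/(q·S) = 1.8933×10^5 / (28160 × 28.1) = 0.2392.
CD = 0.0187 + 0.0453 × 0.2392² = 0.02129.
L/D = CL/CD = 0.2392 / 0.02129 = 11.2

L/D = 11.2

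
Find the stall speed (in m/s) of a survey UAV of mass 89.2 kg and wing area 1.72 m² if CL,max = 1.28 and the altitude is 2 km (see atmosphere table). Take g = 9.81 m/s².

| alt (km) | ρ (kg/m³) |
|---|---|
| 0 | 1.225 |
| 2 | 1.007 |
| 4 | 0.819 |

V_stall = 28.1 m/s

At 2 km, from the table: ρ = 1.007 kg/m³.
Stall occurs when L = W at CL,max. W = mg = 89.2 × 9.81 = 875.1 N.
From L = ½ρV²S·CL,max = W: V_stall = √(2W/(ρSCL,max)) = √(2·875.1/(1.007·1.72·1.28))
V_stall = √789.4 = 28.1 m/s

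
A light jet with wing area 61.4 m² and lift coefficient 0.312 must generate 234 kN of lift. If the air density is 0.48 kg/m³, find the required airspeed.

v = 226 m/s

L = ½ρv²S·CL ⇒ v = √(2L/(ρ·S·CL))
v = √(2 × 2.34×10^5 / (0.48 × 61.4 × 0.312)) = √50900 = 226 m/s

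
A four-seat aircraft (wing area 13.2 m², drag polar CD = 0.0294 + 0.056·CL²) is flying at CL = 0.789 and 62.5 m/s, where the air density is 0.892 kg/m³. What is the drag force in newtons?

D = 1480 N

CD = 0.0294 + 0.056 × 0.789² = 0.06426
D = ½ρv²S·CD = ½ × 0.892 × 62.5² × 13.2 × 0.06426 = 1480 N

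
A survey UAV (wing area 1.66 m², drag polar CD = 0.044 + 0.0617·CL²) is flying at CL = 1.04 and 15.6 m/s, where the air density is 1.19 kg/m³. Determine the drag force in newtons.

D = 26.6 N

CD = 0.044 + 0.0617 × 1.04² = 0.1107
D = ½ρv²S·CD = ½ × 1.19 × 15.6² × 1.66 × 0.1107 = 26.6 N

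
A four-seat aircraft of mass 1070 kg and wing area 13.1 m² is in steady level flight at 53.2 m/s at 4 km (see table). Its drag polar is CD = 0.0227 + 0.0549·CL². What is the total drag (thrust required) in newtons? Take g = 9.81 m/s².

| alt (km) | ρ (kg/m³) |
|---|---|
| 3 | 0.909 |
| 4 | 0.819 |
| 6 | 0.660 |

At 4 km, from the table: ρ = 0.819 kg/m³.
Weight W = mg = 1070 × 9.81 = 10497 N; in level flight L = W.
q = ½ρv² = ½ × 0.819 × 53.2² = 1159 Pa.
Required CL = L/(qS) = 10497/(1159·13.1) = 0.6914.
CD = 0.0227 + 0.0549 × 0.6914² = 0.04894.
D = q·S·CD = 1159 × 13.1 × 0.04894 = 743.1 N

D = 743 N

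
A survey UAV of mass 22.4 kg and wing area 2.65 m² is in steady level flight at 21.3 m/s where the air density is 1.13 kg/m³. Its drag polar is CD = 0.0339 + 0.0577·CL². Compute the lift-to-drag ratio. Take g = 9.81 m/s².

In steady level flight, lift balances weight: W = mg = 22.4 × 9.81 = 219.74 N.
q = ½ρv² = ½ × 1.13 × 21.3² = 256.3 Pa.
CL = W/(q·S) = 219.74 / (256.3 × 2.65) = 0.3235.
CD = 0.0339 + 0.0577 × 0.3235² = 0.03994.
L/D = CL/CD = 0.3235 / 0.03994 = 8.1

L/D = 8.1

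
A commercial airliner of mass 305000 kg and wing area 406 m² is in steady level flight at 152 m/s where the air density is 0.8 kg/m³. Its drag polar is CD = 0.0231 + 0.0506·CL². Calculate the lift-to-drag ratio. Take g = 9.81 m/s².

L/D = 14.4

In steady level flight, lift balances weight: W = mg = 305000 × 9.81 = 2.992×10^6 N.
Dynamic pressure q = 0.5 × 0.8 × 152² = 9242 Pa.
CL = 2W/(ρv²S) = 2×2.992×10^6/(0.8×152²×406) = 0.7974.
CD = 0.0231 + 0.0506 × 0.7974² = 0.05528.
L/D = CL/CD = 0.7974 / 0.05528 = 14.4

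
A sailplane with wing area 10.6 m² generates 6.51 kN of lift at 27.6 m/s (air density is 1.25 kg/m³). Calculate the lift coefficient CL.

From L = ½ρv²S·CL, rearranging gives CL = 2L/(ρv²S).
CL = 2 × 6510 / (1.25 × 27.6² × 10.6) = 1.29

CL = 1.29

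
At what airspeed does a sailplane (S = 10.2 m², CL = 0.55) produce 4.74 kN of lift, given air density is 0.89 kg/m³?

L = ½ρv²S·CL ⇒ v = √(2L/(ρ·S·CL))
v = √(2 × 4740 / (0.89 × 10.2 × 0.55)) = √1899 = 43.6 m/s

v = 43.6 m/s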